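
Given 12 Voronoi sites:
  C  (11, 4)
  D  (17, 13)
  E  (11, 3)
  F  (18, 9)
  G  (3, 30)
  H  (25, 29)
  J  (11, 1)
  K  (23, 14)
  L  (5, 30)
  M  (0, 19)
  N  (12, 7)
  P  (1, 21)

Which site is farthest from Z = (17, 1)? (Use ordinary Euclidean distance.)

G

Compare squared distances (the ordering matches that of the actual distances):
|ZC|² = (17−11)² + (1−4)² = 36 + 9 = 45
|ZD|² = (17−17)² + (1−13)² = 0 + 144 = 144
|ZE|² = (17−11)² + (1−3)² = 36 + 4 = 40
|ZF|² = (17−18)² + (1−9)² = 1 + 64 = 65
|ZG|² = (17−3)² + (1−30)² = 196 + 841 = 1037
|ZH|² = (17−25)² + (1−29)² = 64 + 784 = 848
|ZJ|² = (17−11)² + (1−1)² = 36 + 0 = 36
|ZK|² = (17−23)² + (1−14)² = 36 + 169 = 205
|ZL|² = (17−5)² + (1−30)² = 144 + 841 = 985
|ZM|² = (17−0)² + (1−19)² = 289 + 324 = 613
|ZN|² = (17−12)² + (1−7)² = 25 + 36 = 61
|ZP|² = (17−1)² + (1−21)² = 256 + 400 = 656
The largest is to G.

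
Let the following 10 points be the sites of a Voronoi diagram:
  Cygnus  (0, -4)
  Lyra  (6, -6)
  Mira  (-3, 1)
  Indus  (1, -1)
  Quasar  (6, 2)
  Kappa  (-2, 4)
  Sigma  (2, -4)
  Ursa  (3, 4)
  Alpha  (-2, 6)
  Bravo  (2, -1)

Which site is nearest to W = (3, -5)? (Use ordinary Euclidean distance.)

Since √ is increasing, it suffices to compare squared distances:
d²(W, Cygnus) = 9 + 1 = 10
d²(W, Lyra) = 9 + 1 = 10
d²(W, Mira) = 36 + 36 = 72
d²(W, Indus) = 4 + 16 = 20
d²(W, Quasar) = 9 + 49 = 58
d²(W, Kappa) = 25 + 81 = 106
d²(W, Sigma) = 1 + 1 = 2
d²(W, Ursa) = 0 + 81 = 81
d²(W, Alpha) = 25 + 121 = 146
d²(W, Bravo) = 1 + 16 = 17
The smallest is to Sigma, so W lies in the Voronoi region of Sigma.

Sigma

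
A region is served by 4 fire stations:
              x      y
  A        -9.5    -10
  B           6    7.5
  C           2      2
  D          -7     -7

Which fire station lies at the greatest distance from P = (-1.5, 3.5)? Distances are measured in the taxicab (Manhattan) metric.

d(P,A) = 8 + 13.5 = 21.5
d(P,B) = 7.5 + 4 = 11.5
d(P,C) = 3.5 + 1.5 = 5
d(P,D) = 5.5 + 10.5 = 16
The largest is to A.

A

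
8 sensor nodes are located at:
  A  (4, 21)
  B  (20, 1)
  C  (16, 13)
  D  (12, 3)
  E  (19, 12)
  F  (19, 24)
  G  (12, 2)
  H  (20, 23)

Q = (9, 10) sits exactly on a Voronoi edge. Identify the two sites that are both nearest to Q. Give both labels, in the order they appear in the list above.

Squared distances from Q to each site:
|QA|² = (9−4)² + (10−21)² = 25 + 121 = 146
|QB|² = (9−20)² + (10−1)² = 121 + 81 = 202
|QC|² = (9−16)² + (10−13)² = 49 + 9 = 58
|QD|² = (9−12)² + (10−3)² = 9 + 49 = 58
|QE|² = (9−19)² + (10−12)² = 100 + 4 = 104
|QF|² = (9−19)² + (10−24)² = 100 + 196 = 296
|QG|² = (9−12)² + (10−2)² = 9 + 64 = 73
|QH|² = (9−20)² + (10−23)² = 121 + 169 = 290
Q is equidistant from C and D (both at squared distance 58), and every other site is strictly farther — so Q lies on the C–D Voronoi edge.

C and D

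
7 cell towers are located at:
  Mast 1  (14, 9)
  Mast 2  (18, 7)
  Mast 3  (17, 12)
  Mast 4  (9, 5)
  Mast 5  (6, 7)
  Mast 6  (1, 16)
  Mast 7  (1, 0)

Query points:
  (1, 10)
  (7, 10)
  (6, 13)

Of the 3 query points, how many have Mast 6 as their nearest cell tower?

(1, 10) — d² to each: Mast 1:170, Mast 2:298, Mast 3:260, Mast 4:89, Mast 5:34, Mast 6:36, Mast 7:100 → nearest is Mast 5
(7, 10) — d² to each: Mast 1:50, Mast 2:130, Mast 3:104, Mast 4:29, Mast 5:10, Mast 6:72, Mast 7:136 → nearest is Mast 5
(6, 13) — d² to each: Mast 1:80, Mast 2:180, Mast 3:122, Mast 4:73, Mast 5:36, Mast 6:34, Mast 7:194 → nearest is Mast 6
1 of the 3 points has Mast 6 as nearest.

1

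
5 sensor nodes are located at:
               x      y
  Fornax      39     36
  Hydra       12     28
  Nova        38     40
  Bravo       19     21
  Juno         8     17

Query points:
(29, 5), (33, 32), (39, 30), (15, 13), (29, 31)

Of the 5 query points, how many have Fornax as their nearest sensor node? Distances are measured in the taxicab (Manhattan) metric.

3

(29, 5) — d to each: Fornax:41, Hydra:40, Nova:44, Bravo:26, Juno:33 → nearest is Bravo
(33, 32) — d to each: Fornax:10, Hydra:25, Nova:13, Bravo:25, Juno:40 → nearest is Fornax
(39, 30) — d to each: Fornax:6, Hydra:29, Nova:11, Bravo:29, Juno:44 → nearest is Fornax
(15, 13) — d to each: Fornax:47, Hydra:18, Nova:50, Bravo:12, Juno:11 → nearest is Juno
(29, 31) — d to each: Fornax:15, Hydra:20, Nova:18, Bravo:20, Juno:35 → nearest is Fornax
3 of the 5 points have Fornax as nearest.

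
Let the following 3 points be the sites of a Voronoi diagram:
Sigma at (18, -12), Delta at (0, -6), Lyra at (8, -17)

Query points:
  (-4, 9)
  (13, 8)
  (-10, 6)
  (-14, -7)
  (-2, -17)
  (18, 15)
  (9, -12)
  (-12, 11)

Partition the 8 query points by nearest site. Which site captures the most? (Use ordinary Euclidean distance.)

(-4, 9) — d² to each: Sigma:925, Delta:241, Lyra:820 → nearest is Delta
(13, 8) — d² to each: Sigma:425, Delta:365, Lyra:650 → nearest is Delta
(-10, 6) — d² to each: Sigma:1108, Delta:244, Lyra:853 → nearest is Delta
(-14, -7) — d² to each: Sigma:1049, Delta:197, Lyra:584 → nearest is Delta
(-2, -17) — d² to each: Sigma:425, Delta:125, Lyra:100 → nearest is Lyra
(18, 15) — d² to each: Sigma:729, Delta:765, Lyra:1124 → nearest is Sigma
(9, -12) — d² to each: Sigma:81, Delta:117, Lyra:26 → nearest is Lyra
(-12, 11) — d² to each: Sigma:1429, Delta:433, Lyra:1184 → nearest is Delta
Tally — Sigma:1, Delta:5, Lyra:2. Delta captures the most (5).

Delta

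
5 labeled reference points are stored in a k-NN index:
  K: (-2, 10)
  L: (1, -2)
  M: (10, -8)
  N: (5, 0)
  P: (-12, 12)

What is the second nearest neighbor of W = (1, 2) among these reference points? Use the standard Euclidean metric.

N

Squared Euclidean distances:
|WK|² = (1−(-2))² + (2−10)² = 9 + 64 = 73
|WL|² = (1−1)² + (2−(-2))² = 0 + 16 = 16
|WM|² = (1−10)² + (2−(-8))² = 81 + 100 = 181
|WN|² = (1−5)² + (2−0)² = 16 + 4 = 20
|WP|² = (1−(-12))² + (2−12)² = 169 + 100 = 269
Sorted ascending: L, N, K, … — the second-nearest is N.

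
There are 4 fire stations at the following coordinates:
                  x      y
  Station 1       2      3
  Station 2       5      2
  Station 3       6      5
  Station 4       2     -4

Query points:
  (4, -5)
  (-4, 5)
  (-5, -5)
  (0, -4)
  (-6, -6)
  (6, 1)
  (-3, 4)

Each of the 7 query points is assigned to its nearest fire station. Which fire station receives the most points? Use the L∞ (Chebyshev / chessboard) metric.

Station 4

(4, -5) — d to each: Station 1:8, Station 2:7, Station 3:10, Station 4:2 → nearest is Station 4
(-4, 5) — d to each: Station 1:6, Station 2:9, Station 3:10, Station 4:9 → nearest is Station 1
(-5, -5) — d to each: Station 1:8, Station 2:10, Station 3:11, Station 4:7 → nearest is Station 4
(0, -4) — d to each: Station 1:7, Station 2:6, Station 3:9, Station 4:2 → nearest is Station 4
(-6, -6) — d to each: Station 1:9, Station 2:11, Station 3:12, Station 4:8 → nearest is Station 4
(6, 1) — d to each: Station 1:4, Station 2:1, Station 3:4, Station 4:5 → nearest is Station 2
(-3, 4) — d to each: Station 1:5, Station 2:8, Station 3:9, Station 4:8 → nearest is Station 1
Tally — Station 1:2, Station 2:1, Station 4:4. Station 4 captures the most (4).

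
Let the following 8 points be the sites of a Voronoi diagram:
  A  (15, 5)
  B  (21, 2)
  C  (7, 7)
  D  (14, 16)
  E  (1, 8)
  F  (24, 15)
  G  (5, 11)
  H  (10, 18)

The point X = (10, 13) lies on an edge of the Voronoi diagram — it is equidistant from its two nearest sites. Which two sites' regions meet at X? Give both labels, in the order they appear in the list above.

Squared distances from X to each site:
|XA|² = 25 + 64 = 89
|XB|² = 121 + 121 = 242
|XC|² = 9 + 36 = 45
|XD|² = 16 + 9 = 25
|XE|² = 81 + 25 = 106
|XF|² = 196 + 4 = 200
|XG|² = 25 + 4 = 29
|XH|² = 0 + 25 = 25
X is equidistant from D and H (both at squared distance 25), and every other site is strictly farther — so X lies on the D–H Voronoi edge.

D and H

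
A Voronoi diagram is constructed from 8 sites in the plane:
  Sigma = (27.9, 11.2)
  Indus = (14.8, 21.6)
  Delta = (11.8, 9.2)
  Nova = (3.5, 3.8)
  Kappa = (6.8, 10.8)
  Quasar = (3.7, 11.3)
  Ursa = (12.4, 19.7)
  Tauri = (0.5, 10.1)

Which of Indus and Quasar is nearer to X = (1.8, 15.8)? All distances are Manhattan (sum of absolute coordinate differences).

Quasar

d(X, Indus) = |1.8−14.8| + |15.8−21.6| = 13 + 5.8 = 18.8
d(X, Quasar) = |1.8−3.7| + |15.8−11.3| = 1.9 + 4.5 = 6.4
18.8 > 6.4, so Quasar is closer.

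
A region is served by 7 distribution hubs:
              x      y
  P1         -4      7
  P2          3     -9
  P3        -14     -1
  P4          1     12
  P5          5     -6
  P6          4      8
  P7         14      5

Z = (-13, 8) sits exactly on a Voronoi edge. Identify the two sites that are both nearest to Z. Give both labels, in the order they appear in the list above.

P1 and P3

Squared distances from Z to each site:
|ZP1|² = 81 + 1 = 82
|ZP2|² = 256 + 289 = 545
|ZP3|² = 1 + 81 = 82
|ZP4|² = 196 + 16 = 212
|ZP5|² = 324 + 196 = 520
|ZP6|² = 289 + 0 = 289
|ZP7|² = 729 + 9 = 738
Z is equidistant from P1 and P3 (both at squared distance 82), and every other site is strictly farther — so Z lies on the P1–P3 Voronoi edge.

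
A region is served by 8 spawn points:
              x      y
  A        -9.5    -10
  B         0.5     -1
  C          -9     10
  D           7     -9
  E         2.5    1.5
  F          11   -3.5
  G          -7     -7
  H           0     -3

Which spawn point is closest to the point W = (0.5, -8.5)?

H

Compare squared distances (the ordering matches that of the actual distances):
|WA|² = 100 + 2.25 = 102.25
|WB|² = 0 + 56.25 = 56.25
|WC|² = 90.25 + 342.25 = 432.5
|WD|² = 42.25 + 0.25 = 42.5
|WE|² = 4 + 100 = 104
|WF|² = 110.25 + 25 = 135.25
|WG|² = 56.25 + 2.25 = 58.5
|WH|² = 0.25 + 30.25 = 30.5
H is nearest.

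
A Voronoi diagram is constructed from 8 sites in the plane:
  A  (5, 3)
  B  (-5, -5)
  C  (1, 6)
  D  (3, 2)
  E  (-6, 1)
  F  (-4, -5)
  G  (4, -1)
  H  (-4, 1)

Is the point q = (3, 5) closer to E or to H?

Compare squared distances:
|qE|² = (3−(-6))² + (5−1)² = 81 + 16 = 97
|qH|² = (3−(-4))² + (5−1)² = 49 + 16 = 65
97 > 65, so H is closer.

H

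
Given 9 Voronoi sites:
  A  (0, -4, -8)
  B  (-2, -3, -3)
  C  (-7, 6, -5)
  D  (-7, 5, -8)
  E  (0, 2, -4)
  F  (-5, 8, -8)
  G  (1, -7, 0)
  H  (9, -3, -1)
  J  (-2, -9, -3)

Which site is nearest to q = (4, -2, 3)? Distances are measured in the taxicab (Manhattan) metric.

H

d(q,A) = |4−0| + |-2−(-4)| + |3−(-8)| = 4 + 2 + 11 = 17
d(q,B) = |4−(-2)| + |-2−(-3)| + |3−(-3)| = 6 + 1 + 6 = 13
d(q,C) = |4−(-7)| + |-2−6| + |3−(-5)| = 11 + 8 + 8 = 27
d(q,D) = |4−(-7)| + |-2−5| + |3−(-8)| = 11 + 7 + 11 = 29
d(q,E) = |4−0| + |-2−2| + |3−(-4)| = 4 + 4 + 7 = 15
d(q,F) = |4−(-5)| + |-2−8| + |3−(-8)| = 9 + 10 + 11 = 30
d(q,G) = |4−1| + |-2−(-7)| + |3−0| = 3 + 5 + 3 = 11
d(q,H) = |4−9| + |-2−(-3)| + |3−(-1)| = 5 + 1 + 4 = 10
d(q,J) = |4−(-2)| + |-2−(-9)| + |3−(-3)| = 6 + 7 + 6 = 19
Minimum is at H.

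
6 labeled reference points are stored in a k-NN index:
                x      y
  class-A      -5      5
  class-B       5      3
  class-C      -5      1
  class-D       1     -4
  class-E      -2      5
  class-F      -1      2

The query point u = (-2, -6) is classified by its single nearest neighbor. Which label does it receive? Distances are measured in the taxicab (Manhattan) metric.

d(u, class-A) = 3 + 11 = 14
d(u, class-B) = 7 + 9 = 16
d(u, class-C) = 3 + 7 = 10
d(u, class-D) = 3 + 2 = 5
d(u, class-E) = 0 + 11 = 11
d(u, class-F) = 1 + 8 = 9
Minimum is at class-D.

class-D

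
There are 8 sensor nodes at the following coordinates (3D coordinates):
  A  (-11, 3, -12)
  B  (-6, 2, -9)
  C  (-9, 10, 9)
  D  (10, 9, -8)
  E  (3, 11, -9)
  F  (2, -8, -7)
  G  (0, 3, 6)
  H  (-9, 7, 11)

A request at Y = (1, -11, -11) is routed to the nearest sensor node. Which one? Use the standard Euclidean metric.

Compare squared distances (the ordering matches that of the actual distances):
|YA|² = (1−(-11))² + (-11−3)² + (-11−(-12))² = 144 + 196 + 1 = 341
|YB|² = (1−(-6))² + (-11−2)² + (-11−(-9))² = 49 + 169 + 4 = 222
|YC|² = (1−(-9))² + (-11−10)² + (-11−9)² = 100 + 441 + 400 = 941
|YD|² = (1−10)² + (-11−9)² + (-11−(-8))² = 81 + 400 + 9 = 490
|YE|² = (1−3)² + (-11−11)² + (-11−(-9))² = 4 + 484 + 4 = 492
|YF|² = (1−2)² + (-11−(-8))² + (-11−(-7))² = 1 + 9 + 16 = 26
|YG|² = (1−0)² + (-11−3)² + (-11−6)² = 1 + 196 + 289 = 486
|YH|² = (1−(-9))² + (-11−7)² + (-11−11)² = 100 + 324 + 484 = 908
The smallest is to F, so Y lies in the Voronoi region of F.

F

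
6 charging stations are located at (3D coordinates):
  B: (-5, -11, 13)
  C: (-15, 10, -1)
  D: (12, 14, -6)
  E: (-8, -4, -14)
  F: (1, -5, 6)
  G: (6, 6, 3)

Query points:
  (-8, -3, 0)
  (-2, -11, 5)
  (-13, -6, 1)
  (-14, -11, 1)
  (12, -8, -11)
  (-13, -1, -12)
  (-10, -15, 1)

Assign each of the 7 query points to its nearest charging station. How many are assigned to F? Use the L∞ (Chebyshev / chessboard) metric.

(-8, -3, 0) — d to each: B:13, C:13, D:20, E:14, F:9, G:14 → nearest is F
(-2, -11, 5) — d to each: B:8, C:21, D:25, E:19, F:6, G:17 → nearest is F
(-13, -6, 1) — d to each: B:12, C:16, D:25, E:15, F:14, G:19 → nearest is B
(-14, -11, 1) — d to each: B:12, C:21, D:26, E:15, F:15, G:20 → nearest is B
(12, -8, -11) — d to each: B:24, C:27, D:22, E:20, F:17, G:14 → nearest is G
(-13, -1, -12) — d to each: B:25, C:11, D:25, E:5, F:18, G:19 → nearest is E
(-10, -15, 1) — d to each: B:12, C:25, D:29, E:15, F:11, G:21 → nearest is F
3 of the 7 points have F as nearest.

3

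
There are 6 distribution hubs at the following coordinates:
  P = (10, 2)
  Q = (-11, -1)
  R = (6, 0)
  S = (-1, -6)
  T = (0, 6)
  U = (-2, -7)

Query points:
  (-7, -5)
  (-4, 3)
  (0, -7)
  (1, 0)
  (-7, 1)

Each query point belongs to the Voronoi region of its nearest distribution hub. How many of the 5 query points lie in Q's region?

(-7, -5) — d² to each: P:338, Q:32, R:194, S:37, T:170, U:29 → nearest is U
(-4, 3) — d² to each: P:197, Q:65, R:109, S:90, T:25, U:104 → nearest is T
(0, -7) — d² to each: P:181, Q:157, R:85, S:2, T:169, U:4 → nearest is S
(1, 0) — d² to each: P:85, Q:145, R:25, S:40, T:37, U:58 → nearest is R
(-7, 1) — d² to each: P:290, Q:20, R:170, S:85, T:74, U:89 → nearest is Q
1 of the 5 points has Q as nearest.

1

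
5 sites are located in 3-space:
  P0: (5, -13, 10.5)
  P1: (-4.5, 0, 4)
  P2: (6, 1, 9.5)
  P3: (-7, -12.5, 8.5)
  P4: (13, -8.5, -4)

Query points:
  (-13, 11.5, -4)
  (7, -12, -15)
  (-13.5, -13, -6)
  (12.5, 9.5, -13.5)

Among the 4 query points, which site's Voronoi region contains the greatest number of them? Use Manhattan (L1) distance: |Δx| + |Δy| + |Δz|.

(-13, 11.5, -4) — d to each: P0:57, P1:28, P2:43, P3:42.5, P4:46 → nearest is P1
(7, -12, -15) — d to each: P0:28.5, P1:42.5, P2:38.5, P3:38, P4:20.5 → nearest is P4
(-13.5, -13, -6) — d to each: P0:35, P1:32, P2:49, P3:21.5, P4:33 → nearest is P3
(12.5, 9.5, -13.5) — d to each: P0:54, P1:44, P2:38, P3:63.5, P4:28 → nearest is P4
Tally — P1:1, P3:1, P4:2. P4 captures the most (2).

P4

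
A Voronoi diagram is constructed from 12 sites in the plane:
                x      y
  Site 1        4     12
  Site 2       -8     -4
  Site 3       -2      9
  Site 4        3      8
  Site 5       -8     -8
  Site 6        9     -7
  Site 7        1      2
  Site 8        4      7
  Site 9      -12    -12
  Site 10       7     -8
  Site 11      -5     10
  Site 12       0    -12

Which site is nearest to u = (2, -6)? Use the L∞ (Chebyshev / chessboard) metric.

Site 10

d(u, Site 1) = max(2, 18) = 18
d(u, Site 2) = max(10, 2) = 10
d(u, Site 3) = max(4, 15) = 15
d(u, Site 4) = max(1, 14) = 14
d(u, Site 5) = max(10, 2) = 10
d(u, Site 6) = max(7, 1) = 7
d(u, Site 7) = max(1, 8) = 8
d(u, Site 8) = max(2, 13) = 13
d(u, Site 9) = max(14, 6) = 14
d(u, Site 10) = max(5, 2) = 5
d(u, Site 11) = max(7, 16) = 16
d(u, Site 12) = max(2, 6) = 6
Minimum is at Site 10.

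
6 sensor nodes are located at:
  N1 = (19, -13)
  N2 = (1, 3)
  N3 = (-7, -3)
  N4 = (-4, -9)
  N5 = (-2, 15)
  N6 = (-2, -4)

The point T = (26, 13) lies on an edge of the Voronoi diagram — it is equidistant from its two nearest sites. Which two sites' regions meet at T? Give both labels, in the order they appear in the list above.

N1 and N2

Squared distances from T to each site:
|TN1|² = (26−19)² + (13−(-13))² = 49 + 676 = 725
|TN2|² = (26−1)² + (13−3)² = 625 + 100 = 725
|TN3|² = (26−(-7))² + (13−(-3))² = 1089 + 256 = 1345
|TN4|² = (26−(-4))² + (13−(-9))² = 900 + 484 = 1384
|TN5|² = (26−(-2))² + (13−15)² = 784 + 4 = 788
|TN6|² = (26−(-2))² + (13−(-4))² = 784 + 289 = 1073
T is equidistant from N1 and N2 (both at squared distance 725), and every other site is strictly farther — so T lies on the N1–N2 Voronoi edge.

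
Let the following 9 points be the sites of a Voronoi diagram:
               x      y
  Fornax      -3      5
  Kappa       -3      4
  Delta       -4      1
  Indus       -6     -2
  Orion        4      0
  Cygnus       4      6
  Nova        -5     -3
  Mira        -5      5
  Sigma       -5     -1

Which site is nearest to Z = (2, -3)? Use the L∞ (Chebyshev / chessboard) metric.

d(Z, Fornax) = max(5, 8) = 8
d(Z, Kappa) = max(5, 7) = 7
d(Z, Delta) = max(6, 4) = 6
d(Z, Indus) = max(8, 1) = 8
d(Z, Orion) = max(2, 3) = 3
d(Z, Cygnus) = max(2, 9) = 9
d(Z, Nova) = max(7, 0) = 7
d(Z, Mira) = max(7, 8) = 8
d(Z, Sigma) = max(7, 2) = 7
The smallest is to Orion, so Z lies in the Voronoi region of Orion.

Orion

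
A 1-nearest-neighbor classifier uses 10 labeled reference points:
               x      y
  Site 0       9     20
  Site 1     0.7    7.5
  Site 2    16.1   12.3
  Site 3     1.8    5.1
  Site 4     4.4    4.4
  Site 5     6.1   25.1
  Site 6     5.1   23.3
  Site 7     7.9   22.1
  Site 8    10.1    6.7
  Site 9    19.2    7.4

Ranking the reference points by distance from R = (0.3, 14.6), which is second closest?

Site 3

Compare squared distances (the ordering matches that of the actual distances):
d²(R, Site 0) = 75.69 + 29.16 = 104.85
d²(R, Site 1) = 0.16 + 50.41 = 50.57
d²(R, Site 2) = 249.64 + 5.29 = 254.93
d²(R, Site 3) = 2.25 + 90.25 = 92.5
d²(R, Site 4) = 16.81 + 104.04 = 120.85
d²(R, Site 5) = 33.64 + 110.25 = 143.89
d²(R, Site 6) = 23.04 + 75.69 = 98.73
d²(R, Site 7) = 57.76 + 56.25 = 114.01
d²(R, Site 8) = 96.04 + 62.41 = 158.45
d²(R, Site 9) = 357.21 + 51.84 = 409.05
Sorted ascending: Site 1, Site 3, Site 6, … — the second-nearest is Site 3.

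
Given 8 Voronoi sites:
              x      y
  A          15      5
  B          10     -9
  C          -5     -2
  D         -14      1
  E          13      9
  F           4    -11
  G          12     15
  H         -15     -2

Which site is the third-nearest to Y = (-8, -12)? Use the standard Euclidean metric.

Since √ is increasing, it suffices to compare squared distances:
|YA|² = (-8−15)² + (-12−5)² = 529 + 289 = 818
|YB|² = (-8−10)² + (-12−(-9))² = 324 + 9 = 333
|YC|² = (-8−(-5))² + (-12−(-2))² = 9 + 100 = 109
|YD|² = (-8−(-14))² + (-12−1)² = 36 + 169 = 205
|YE|² = (-8−13)² + (-12−9)² = 441 + 441 = 882
|YF|² = (-8−4)² + (-12−(-11))² = 144 + 1 = 145
|YG|² = (-8−12)² + (-12−15)² = 400 + 729 = 1129
|YH|² = (-8−(-15))² + (-12−(-2))² = 49 + 100 = 149
Sorted ascending: C, F, H, D, … — the third-nearest is H.

H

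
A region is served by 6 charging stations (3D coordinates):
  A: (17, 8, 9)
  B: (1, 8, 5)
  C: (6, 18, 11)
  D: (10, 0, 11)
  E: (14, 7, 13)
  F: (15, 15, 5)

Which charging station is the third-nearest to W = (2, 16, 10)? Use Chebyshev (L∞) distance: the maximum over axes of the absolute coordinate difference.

E

d(W,A) = max(15, 8, 1) = 15
d(W,B) = max(1, 8, 5) = 8
d(W,C) = max(4, 2, 1) = 4
d(W,D) = max(8, 16, 1) = 16
d(W,E) = max(12, 9, 3) = 12
d(W,F) = max(13, 1, 5) = 13
Sorted ascending: C, B, E, F, … — the third-nearest is E.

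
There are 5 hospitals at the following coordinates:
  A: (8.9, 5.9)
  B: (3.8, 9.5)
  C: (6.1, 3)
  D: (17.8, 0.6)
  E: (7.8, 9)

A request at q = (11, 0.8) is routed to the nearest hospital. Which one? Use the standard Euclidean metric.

C

Since √ is increasing, it suffices to compare squared distances:
|qA|² = (11−8.9)² + (0.8−5.9)² = 4.41 + 26.01 = 30.42
|qB|² = (11−3.8)² + (0.8−9.5)² = 51.84 + 75.69 = 127.53
|qC|² = (11−6.1)² + (0.8−3)² = 24.01 + 4.84 = 28.85
|qD|² = (11−17.8)² + (0.8−0.6)² = 46.24 + 0.04 = 46.28
|qE|² = (11−7.8)² + (0.8−9)² = 10.24 + 67.24 = 77.48
Minimum is at C.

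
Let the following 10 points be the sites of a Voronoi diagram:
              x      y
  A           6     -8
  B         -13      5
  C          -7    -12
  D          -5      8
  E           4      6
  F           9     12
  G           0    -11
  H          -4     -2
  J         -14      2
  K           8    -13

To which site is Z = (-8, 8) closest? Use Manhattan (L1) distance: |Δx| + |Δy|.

d(Z,A) = |-8−6| + |8−(-8)| = 14 + 16 = 30
d(Z,B) = |-8−(-13)| + |8−5| = 5 + 3 = 8
d(Z,C) = |-8−(-7)| + |8−(-12)| = 1 + 20 = 21
d(Z,D) = |-8−(-5)| + |8−8| = 3 + 0 = 3
d(Z,E) = |-8−4| + |8−6| = 12 + 2 = 14
d(Z,F) = |-8−9| + |8−12| = 17 + 4 = 21
d(Z,G) = |-8−0| + |8−(-11)| = 8 + 19 = 27
d(Z,H) = |-8−(-4)| + |8−(-2)| = 4 + 10 = 14
d(Z,J) = |-8−(-14)| + |8−2| = 6 + 6 = 12
d(Z,K) = |-8−8| + |8−(-13)| = 16 + 21 = 37
The smallest is to D, so Z lies in the Voronoi region of D.

D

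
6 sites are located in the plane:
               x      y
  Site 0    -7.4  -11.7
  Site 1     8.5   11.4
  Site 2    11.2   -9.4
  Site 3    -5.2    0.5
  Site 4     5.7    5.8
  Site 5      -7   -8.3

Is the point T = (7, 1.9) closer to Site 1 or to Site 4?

Site 4

Compare squared distances:
d²(T, Site 1) = (7−8.5)² + (1.9−11.4)² = 2.25 + 90.25 = 92.5
d²(T, Site 4) = (7−5.7)² + (1.9−5.8)² = 1.69 + 15.21 = 16.9
92.5 > 16.9, so Site 4 is closer.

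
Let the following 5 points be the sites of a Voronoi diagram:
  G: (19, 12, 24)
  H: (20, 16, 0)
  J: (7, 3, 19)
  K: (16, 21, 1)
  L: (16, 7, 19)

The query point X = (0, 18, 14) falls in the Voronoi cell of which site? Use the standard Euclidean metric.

Since √ is increasing, it suffices to compare squared distances:
|XG|² = 361 + 36 + 100 = 497
|XH|² = 400 + 4 + 196 = 600
|XJ|² = 49 + 225 + 25 = 299
|XK|² = 256 + 9 + 169 = 434
|XL|² = 256 + 121 + 25 = 402
The smallest is to J, so X lies in the Voronoi region of J.

J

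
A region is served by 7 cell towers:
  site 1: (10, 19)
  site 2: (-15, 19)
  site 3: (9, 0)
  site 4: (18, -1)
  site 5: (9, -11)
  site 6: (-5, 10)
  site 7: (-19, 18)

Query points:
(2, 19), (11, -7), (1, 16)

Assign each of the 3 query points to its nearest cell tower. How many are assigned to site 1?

(2, 19) — d² to each: site 1:64, site 2:289, site 3:410, site 4:656, site 5:949, site 6:130, site 7:442 → nearest is site 1
(11, -7) — d² to each: site 1:677, site 2:1352, site 3:53, site 4:85, site 5:20, site 6:545, site 7:1525 → nearest is site 5
(1, 16) — d² to each: site 1:90, site 2:265, site 3:320, site 4:578, site 5:793, site 6:72, site 7:404 → nearest is site 6
1 of the 3 points has site 1 as nearest.

1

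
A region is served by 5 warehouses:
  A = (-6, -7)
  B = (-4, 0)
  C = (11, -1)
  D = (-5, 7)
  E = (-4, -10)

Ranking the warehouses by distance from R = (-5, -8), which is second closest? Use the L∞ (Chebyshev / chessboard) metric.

d(R,A) = max(1, 1) = 1
d(R,B) = max(1, 8) = 8
d(R,C) = max(16, 7) = 16
d(R,D) = max(0, 15) = 15
d(R,E) = max(1, 2) = 2
Sorted ascending: A, E, B, … — the second-nearest is E.

E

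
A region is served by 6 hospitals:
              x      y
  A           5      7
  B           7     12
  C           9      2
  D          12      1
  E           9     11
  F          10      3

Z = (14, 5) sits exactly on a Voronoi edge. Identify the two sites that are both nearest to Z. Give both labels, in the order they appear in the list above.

D and F

Squared distances from Z to each site:
|ZA|² = (14−5)² + (5−7)² = 81 + 4 = 85
|ZB|² = (14−7)² + (5−12)² = 49 + 49 = 98
|ZC|² = (14−9)² + (5−2)² = 25 + 9 = 34
|ZD|² = (14−12)² + (5−1)² = 4 + 16 = 20
|ZE|² = (14−9)² + (5−11)² = 25 + 36 = 61
|ZF|² = (14−10)² + (5−3)² = 16 + 4 = 20
Z is equidistant from D and F (both at squared distance 20), and every other site is strictly farther — so Z lies on the D–F Voronoi edge.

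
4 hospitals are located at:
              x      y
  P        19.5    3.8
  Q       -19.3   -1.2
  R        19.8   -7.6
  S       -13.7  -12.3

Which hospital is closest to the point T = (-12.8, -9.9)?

Since √ is increasing, it suffices to compare squared distances:
|TP|² = (-12.8−19.5)² + (-9.9−3.8)² = 1043.29 + 187.69 = 1230.98
|TQ|² = (-12.8−(-19.3))² + (-9.9−(-1.2))² = 42.25 + 75.69 = 117.94
|TR|² = (-12.8−19.8)² + (-9.9−(-7.6))² = 1062.76 + 5.29 = 1068.05
|TS|² = (-12.8−(-13.7))² + (-9.9−(-12.3))² = 0.81 + 5.76 = 6.57
S is nearest.

S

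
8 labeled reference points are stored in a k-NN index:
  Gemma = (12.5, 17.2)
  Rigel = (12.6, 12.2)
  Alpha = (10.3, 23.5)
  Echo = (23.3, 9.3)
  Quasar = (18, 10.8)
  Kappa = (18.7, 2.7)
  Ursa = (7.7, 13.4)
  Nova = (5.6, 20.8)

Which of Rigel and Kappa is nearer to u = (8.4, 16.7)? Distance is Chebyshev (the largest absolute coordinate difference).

Rigel

d(u, Rigel) = max(4.2, 4.5) = 4.5
d(u, Kappa) = max(10.3, 14) = 14
4.5 < 14, so Rigel is closer.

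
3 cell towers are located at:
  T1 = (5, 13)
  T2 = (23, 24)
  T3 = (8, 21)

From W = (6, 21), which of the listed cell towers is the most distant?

T2

Compare squared distances (the ordering matches that of the actual distances):
|WT1|² = (6−5)² + (21−13)² = 1 + 64 = 65
|WT2|² = (6−23)² + (21−24)² = 289 + 9 = 298
|WT3|² = (6−8)² + (21−21)² = 4 + 0 = 4
The largest is to T2.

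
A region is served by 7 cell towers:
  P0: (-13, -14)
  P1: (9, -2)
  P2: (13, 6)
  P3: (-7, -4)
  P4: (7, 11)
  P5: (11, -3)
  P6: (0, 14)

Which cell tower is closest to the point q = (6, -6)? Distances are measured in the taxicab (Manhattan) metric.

P1

d(q,P0) = 19 + 8 = 27
d(q,P1) = 3 + 4 = 7
d(q,P2) = 7 + 12 = 19
d(q,P3) = 13 + 2 = 15
d(q,P4) = 1 + 17 = 18
d(q,P5) = 5 + 3 = 8
d(q,P6) = 6 + 20 = 26
The smallest is to P1, so q lies in the Voronoi region of P1.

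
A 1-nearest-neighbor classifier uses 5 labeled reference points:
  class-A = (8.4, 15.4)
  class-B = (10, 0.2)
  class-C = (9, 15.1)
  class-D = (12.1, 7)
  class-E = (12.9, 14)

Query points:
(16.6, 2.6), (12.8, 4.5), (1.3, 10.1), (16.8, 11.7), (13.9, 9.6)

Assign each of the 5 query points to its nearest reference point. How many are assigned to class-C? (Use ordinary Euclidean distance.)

(16.6, 2.6) — d² to each: class-A:231.08, class-B:49.32, class-C:214.01, class-D:39.61, class-E:143.65 → nearest is class-D
(12.8, 4.5) — d² to each: class-A:138.17, class-B:26.33, class-C:126.8, class-D:6.74, class-E:90.26 → nearest is class-D
(1.3, 10.1) — d² to each: class-A:78.5, class-B:173.7, class-C:84.29, class-D:126.25, class-E:149.77 → nearest is class-A
(16.8, 11.7) — d² to each: class-A:84.25, class-B:178.49, class-C:72.4, class-D:44.18, class-E:20.5 → nearest is class-E
(13.9, 9.6) — d² to each: class-A:63.89, class-B:103.57, class-C:54.26, class-D:10, class-E:20.36 → nearest is class-D
0 of the 5 points have class-C as nearest.

0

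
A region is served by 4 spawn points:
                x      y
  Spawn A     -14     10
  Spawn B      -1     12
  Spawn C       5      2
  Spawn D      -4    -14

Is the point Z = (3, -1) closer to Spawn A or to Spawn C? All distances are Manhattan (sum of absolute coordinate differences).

Spawn C

d(Z, Spawn A) = |3−(-14)| + |-1−10| = 17 + 11 = 28
d(Z, Spawn C) = |3−5| + |-1−2| = 2 + 3 = 5
28 > 5, so Spawn C is closer.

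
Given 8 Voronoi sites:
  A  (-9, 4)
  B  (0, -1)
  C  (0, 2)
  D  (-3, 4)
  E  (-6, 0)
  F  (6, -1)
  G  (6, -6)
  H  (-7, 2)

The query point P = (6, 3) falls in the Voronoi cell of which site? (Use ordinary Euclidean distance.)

Compare squared distances (the ordering matches that of the actual distances):
|PA|² = 225 + 1 = 226
|PB|² = 36 + 16 = 52
|PC|² = 36 + 1 = 37
|PD|² = 81 + 1 = 82
|PE|² = 144 + 9 = 153
|PF|² = 0 + 16 = 16
|PG|² = 0 + 81 = 81
|PH|² = 169 + 1 = 170
Minimum is at F.

F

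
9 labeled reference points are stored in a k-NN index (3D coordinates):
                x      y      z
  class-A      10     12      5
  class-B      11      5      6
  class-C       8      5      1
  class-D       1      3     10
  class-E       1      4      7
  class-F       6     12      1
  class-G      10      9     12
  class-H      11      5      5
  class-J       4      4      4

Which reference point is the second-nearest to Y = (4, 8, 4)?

class-F

Squared Euclidean distances:
d²(Y, class-A) = (4−10)² + (8−12)² + (4−5)² = 36 + 16 + 1 = 53
d²(Y, class-B) = (4−11)² + (8−5)² + (4−6)² = 49 + 9 + 4 = 62
d²(Y, class-C) = (4−8)² + (8−5)² + (4−1)² = 16 + 9 + 9 = 34
d²(Y, class-D) = (4−1)² + (8−3)² + (4−10)² = 9 + 25 + 36 = 70
d²(Y, class-E) = (4−1)² + (8−4)² + (4−7)² = 9 + 16 + 9 = 34
d²(Y, class-F) = (4−6)² + (8−12)² + (4−1)² = 4 + 16 + 9 = 29
d²(Y, class-G) = (4−10)² + (8−9)² + (4−12)² = 36 + 1 + 64 = 101
d²(Y, class-H) = (4−11)² + (8−5)² + (4−5)² = 49 + 9 + 1 = 59
d²(Y, class-J) = (4−4)² + (8−4)² + (4−4)² = 0 + 16 + 0 = 16
Sorted ascending: class-J, class-F, class-C, … — the second-nearest is class-F.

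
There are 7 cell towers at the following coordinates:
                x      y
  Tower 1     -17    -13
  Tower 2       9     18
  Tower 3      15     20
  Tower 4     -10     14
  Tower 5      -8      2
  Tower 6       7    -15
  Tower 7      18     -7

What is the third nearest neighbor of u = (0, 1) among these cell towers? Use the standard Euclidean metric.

Tower 6

Since √ is increasing, it suffices to compare squared distances:
d²(u, Tower 1) = (0−(-17))² + (1−(-13))² = 289 + 196 = 485
d²(u, Tower 2) = (0−9)² + (1−18)² = 81 + 289 = 370
d²(u, Tower 3) = (0−15)² + (1−20)² = 225 + 361 = 586
d²(u, Tower 4) = (0−(-10))² + (1−14)² = 100 + 169 = 269
d²(u, Tower 5) = (0−(-8))² + (1−2)² = 64 + 1 = 65
d²(u, Tower 6) = (0−7)² + (1−(-15))² = 49 + 256 = 305
d²(u, Tower 7) = (0−18)² + (1−(-7))² = 324 + 64 = 388
Sorted ascending: Tower 5, Tower 4, Tower 6, Tower 2, … — the third-nearest is Tower 6.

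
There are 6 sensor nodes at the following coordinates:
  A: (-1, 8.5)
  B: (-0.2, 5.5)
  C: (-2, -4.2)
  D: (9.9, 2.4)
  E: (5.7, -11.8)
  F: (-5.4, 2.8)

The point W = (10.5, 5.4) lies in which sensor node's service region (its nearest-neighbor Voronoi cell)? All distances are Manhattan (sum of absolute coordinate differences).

D

d(W,A) = |10.5−(-1)| + |5.4−8.5| = 11.5 + 3.1 = 14.6
d(W,B) = |10.5−(-0.2)| + |5.4−5.5| = 10.7 + 0.1 = 10.8
d(W,C) = |10.5−(-2)| + |5.4−(-4.2)| = 12.5 + 9.6 = 22.1
d(W,D) = |10.5−9.9| + |5.4−2.4| = 0.6 + 3 = 3.6
d(W,E) = |10.5−5.7| + |5.4−(-11.8)| = 4.8 + 17.2 = 22
d(W,F) = |10.5−(-5.4)| + |5.4−2.8| = 15.9 + 2.6 = 18.5
D is nearest.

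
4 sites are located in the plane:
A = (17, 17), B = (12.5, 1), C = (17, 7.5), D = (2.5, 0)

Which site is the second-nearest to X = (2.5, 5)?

B

Squared Euclidean distances:
|XA|² = (2.5−17)² + (5−17)² = 210.25 + 144 = 354.25
|XB|² = (2.5−12.5)² + (5−1)² = 100 + 16 = 116
|XC|² = (2.5−17)² + (5−7.5)² = 210.25 + 6.25 = 216.5
|XD|² = (2.5−2.5)² + (5−0)² = 0 + 25 = 25
Sorted ascending: D, B, C, … — the second-nearest is B.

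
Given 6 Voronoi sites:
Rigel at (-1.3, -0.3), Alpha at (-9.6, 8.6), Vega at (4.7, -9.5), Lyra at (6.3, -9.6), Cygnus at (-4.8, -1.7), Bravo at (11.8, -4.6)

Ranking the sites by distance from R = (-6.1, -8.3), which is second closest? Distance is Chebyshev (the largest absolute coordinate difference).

Rigel

d(R, Rigel) = max(4.8, 8) = 8
d(R, Alpha) = max(3.5, 16.9) = 16.9
d(R, Vega) = max(10.8, 1.2) = 10.8
d(R, Lyra) = max(12.4, 1.3) = 12.4
d(R, Cygnus) = max(1.3, 6.6) = 6.6
d(R, Bravo) = max(17.9, 3.7) = 17.9
Sorted ascending: Cygnus, Rigel, Vega, … — the second-nearest is Rigel.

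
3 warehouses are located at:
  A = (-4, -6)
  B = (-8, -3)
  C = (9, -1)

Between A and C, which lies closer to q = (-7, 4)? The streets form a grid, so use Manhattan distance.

d(q,A) = |-7−(-4)| + |4−(-6)| = 3 + 10 = 13
d(q,C) = |-7−9| + |4−(-1)| = 16 + 5 = 21
13 < 21, so A is closer.

A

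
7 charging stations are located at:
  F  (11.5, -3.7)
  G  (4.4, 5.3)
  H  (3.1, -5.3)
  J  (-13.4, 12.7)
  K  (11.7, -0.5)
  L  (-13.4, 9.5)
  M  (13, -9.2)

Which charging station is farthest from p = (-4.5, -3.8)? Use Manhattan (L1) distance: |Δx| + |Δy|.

d(p,F) = |-4.5−11.5| + |-3.8−(-3.7)| = 16 + 0.1 = 16.1
d(p,G) = |-4.5−4.4| + |-3.8−5.3| = 8.9 + 9.1 = 18
d(p,H) = |-4.5−3.1| + |-3.8−(-5.3)| = 7.6 + 1.5 = 9.1
d(p,J) = |-4.5−(-13.4)| + |-3.8−12.7| = 8.9 + 16.5 = 25.4
d(p,K) = |-4.5−11.7| + |-3.8−(-0.5)| = 16.2 + 3.3 = 19.5
d(p,L) = |-4.5−(-13.4)| + |-3.8−9.5| = 8.9 + 13.3 = 22.2
d(p,M) = |-4.5−13| + |-3.8−(-9.2)| = 17.5 + 5.4 = 22.9
The largest is to J.

J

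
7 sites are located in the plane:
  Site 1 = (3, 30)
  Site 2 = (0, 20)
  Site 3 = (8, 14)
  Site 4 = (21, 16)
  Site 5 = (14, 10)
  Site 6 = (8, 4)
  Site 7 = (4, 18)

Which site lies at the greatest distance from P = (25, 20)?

Since √ is increasing, it suffices to compare squared distances:
d²(P, Site 1) = (25−3)² + (20−30)² = 484 + 100 = 584
d²(P, Site 2) = (25−0)² + (20−20)² = 625 + 0 = 625
d²(P, Site 3) = (25−8)² + (20−14)² = 289 + 36 = 325
d²(P, Site 4) = (25−21)² + (20−16)² = 16 + 16 = 32
d²(P, Site 5) = (25−14)² + (20−10)² = 121 + 100 = 221
d²(P, Site 6) = (25−8)² + (20−4)² = 289 + 256 = 545
d²(P, Site 7) = (25−4)² + (20−18)² = 441 + 4 = 445
The largest is to Site 2.

Site 2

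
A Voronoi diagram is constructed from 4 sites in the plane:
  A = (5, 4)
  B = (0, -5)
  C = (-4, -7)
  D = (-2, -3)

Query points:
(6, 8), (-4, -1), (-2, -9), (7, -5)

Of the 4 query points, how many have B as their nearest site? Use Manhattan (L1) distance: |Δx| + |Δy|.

(6, 8) — d to each: A:5, B:19, C:25, D:19 → nearest is A
(-4, -1) — d to each: A:14, B:8, C:6, D:4 → nearest is D
(-2, -9) — d to each: A:20, B:6, C:4, D:6 → nearest is C
(7, -5) — d to each: A:11, B:7, C:13, D:11 → nearest is B
1 of the 4 points has B as nearest.

1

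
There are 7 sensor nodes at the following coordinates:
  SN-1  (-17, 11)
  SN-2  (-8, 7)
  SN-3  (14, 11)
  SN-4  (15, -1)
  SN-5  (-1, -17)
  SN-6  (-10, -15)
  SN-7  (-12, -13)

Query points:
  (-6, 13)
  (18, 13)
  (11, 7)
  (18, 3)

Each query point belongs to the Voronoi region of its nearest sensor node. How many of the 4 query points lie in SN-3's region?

(-6, 13) — d² to each: SN-1:125, SN-2:40, SN-3:404, SN-4:637, SN-5:925, SN-6:800, SN-7:712 → nearest is SN-2
(18, 13) — d² to each: SN-1:1229, SN-2:712, SN-3:20, SN-4:205, SN-5:1261, SN-6:1568, SN-7:1576 → nearest is SN-3
(11, 7) — d² to each: SN-1:800, SN-2:361, SN-3:25, SN-4:80, SN-5:720, SN-6:925, SN-7:929 → nearest is SN-3
(18, 3) — d² to each: SN-1:1289, SN-2:692, SN-3:80, SN-4:25, SN-5:761, SN-6:1108, SN-7:1156 → nearest is SN-4
2 of the 4 points have SN-3 as nearest.

2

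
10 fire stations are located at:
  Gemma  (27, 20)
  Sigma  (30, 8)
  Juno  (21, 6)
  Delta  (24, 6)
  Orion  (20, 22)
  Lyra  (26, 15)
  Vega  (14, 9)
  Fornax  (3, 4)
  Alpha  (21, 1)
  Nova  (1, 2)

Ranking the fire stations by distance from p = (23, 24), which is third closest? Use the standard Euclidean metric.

Compare squared distances (the ordering matches that of the actual distances):
d²(p, Gemma) = (23−27)² + (24−20)² = 16 + 16 = 32
d²(p, Sigma) = (23−30)² + (24−8)² = 49 + 256 = 305
d²(p, Juno) = (23−21)² + (24−6)² = 4 + 324 = 328
d²(p, Delta) = (23−24)² + (24−6)² = 1 + 324 = 325
d²(p, Orion) = (23−20)² + (24−22)² = 9 + 4 = 13
d²(p, Lyra) = (23−26)² + (24−15)² = 9 + 81 = 90
d²(p, Vega) = (23−14)² + (24−9)² = 81 + 225 = 306
d²(p, Fornax) = (23−3)² + (24−4)² = 400 + 400 = 800
d²(p, Alpha) = (23−21)² + (24−1)² = 4 + 529 = 533
d²(p, Nova) = (23−1)² + (24−2)² = 484 + 484 = 968
Sorted ascending: Orion, Gemma, Lyra, Sigma, … — the third-nearest is Lyra.

Lyra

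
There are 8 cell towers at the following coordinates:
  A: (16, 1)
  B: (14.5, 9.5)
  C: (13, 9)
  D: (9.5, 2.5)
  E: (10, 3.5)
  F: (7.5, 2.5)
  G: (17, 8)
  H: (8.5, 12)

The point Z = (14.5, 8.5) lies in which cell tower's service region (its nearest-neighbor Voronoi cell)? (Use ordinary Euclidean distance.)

B

Compare squared distances (the ordering matches that of the actual distances):
|ZA|² = 2.25 + 56.25 = 58.5
|ZB|² = 0 + 1 = 1
|ZC|² = 2.25 + 0.25 = 2.5
|ZD|² = 25 + 36 = 61
|ZE|² = 20.25 + 25 = 45.25
|ZF|² = 49 + 36 = 85
|ZG|² = 6.25 + 0.25 = 6.5
|ZH|² = 36 + 12.25 = 48.25
Minimum is at B.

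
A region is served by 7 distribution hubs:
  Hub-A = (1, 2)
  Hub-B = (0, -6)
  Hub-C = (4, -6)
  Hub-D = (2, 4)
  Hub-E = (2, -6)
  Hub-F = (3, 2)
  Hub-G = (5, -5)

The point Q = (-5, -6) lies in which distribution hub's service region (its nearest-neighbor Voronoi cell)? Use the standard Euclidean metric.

Compare squared distances (the ordering matches that of the actual distances):
d²(Q, Hub-A) = (-5−1)² + (-6−2)² = 36 + 64 = 100
d²(Q, Hub-B) = (-5−0)² + (-6−(-6))² = 25 + 0 = 25
d²(Q, Hub-C) = (-5−4)² + (-6−(-6))² = 81 + 0 = 81
d²(Q, Hub-D) = (-5−2)² + (-6−4)² = 49 + 100 = 149
d²(Q, Hub-E) = (-5−2)² + (-6−(-6))² = 49 + 0 = 49
d²(Q, Hub-F) = (-5−3)² + (-6−2)² = 64 + 64 = 128
d²(Q, Hub-G) = (-5−5)² + (-6−(-5))² = 100 + 1 = 101
Minimum is at Hub-B.

Hub-B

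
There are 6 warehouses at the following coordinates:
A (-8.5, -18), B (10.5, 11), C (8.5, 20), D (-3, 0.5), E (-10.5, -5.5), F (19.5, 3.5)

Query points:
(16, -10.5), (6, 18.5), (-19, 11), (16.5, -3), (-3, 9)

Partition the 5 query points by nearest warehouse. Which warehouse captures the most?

F

(16, -10.5) — d² to each: A:656.5, B:492.5, C:986.5, D:482, E:727.25, F:208.25 → nearest is F
(6, 18.5) — d² to each: A:1542.5, B:76.5, C:8.5, D:405, E:848.25, F:407.25 → nearest is C
(-19, 11) — d² to each: A:951.25, B:870.25, C:837.25, D:366.25, E:344.5, F:1538.5 → nearest is E
(16.5, -3) — d² to each: A:850, B:232, C:593, D:392.5, E:735.25, F:51.25 → nearest is F
(-3, 9) — d² to each: A:759.25, B:186.25, C:253.25, D:72.25, E:266.5, F:536.5 → nearest is D
Tally — C:1, D:1, E:1, F:2. F captures the most (2).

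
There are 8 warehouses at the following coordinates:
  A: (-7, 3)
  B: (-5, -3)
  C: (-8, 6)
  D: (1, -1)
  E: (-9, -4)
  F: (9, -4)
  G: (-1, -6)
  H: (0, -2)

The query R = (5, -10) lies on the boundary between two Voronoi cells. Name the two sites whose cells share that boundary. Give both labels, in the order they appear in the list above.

Squared distances from R to each site:
|RA|² = 144 + 169 = 313
|RB|² = 100 + 49 = 149
|RC|² = 169 + 256 = 425
|RD|² = 16 + 81 = 97
|RE|² = 196 + 36 = 232
|RF|² = 16 + 36 = 52
|RG|² = 36 + 16 = 52
|RH|² = 25 + 64 = 89
R is equidistant from F and G (both at squared distance 52), and every other site is strictly farther — so R lies on the F–G Voronoi edge.

F and G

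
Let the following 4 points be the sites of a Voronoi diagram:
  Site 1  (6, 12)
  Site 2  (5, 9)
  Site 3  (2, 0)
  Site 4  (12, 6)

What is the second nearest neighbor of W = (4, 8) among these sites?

Compare squared distances (the ordering matches that of the actual distances):
d²(W, Site 1) = (4−6)² + (8−12)² = 4 + 16 = 20
d²(W, Site 2) = (4−5)² + (8−9)² = 1 + 1 = 2
d²(W, Site 3) = (4−2)² + (8−0)² = 4 + 64 = 68
d²(W, Site 4) = (4−12)² + (8−6)² = 64 + 4 = 68
Sorted ascending: Site 2, Site 1, Site 3, … — the second-nearest is Site 1.

Site 1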